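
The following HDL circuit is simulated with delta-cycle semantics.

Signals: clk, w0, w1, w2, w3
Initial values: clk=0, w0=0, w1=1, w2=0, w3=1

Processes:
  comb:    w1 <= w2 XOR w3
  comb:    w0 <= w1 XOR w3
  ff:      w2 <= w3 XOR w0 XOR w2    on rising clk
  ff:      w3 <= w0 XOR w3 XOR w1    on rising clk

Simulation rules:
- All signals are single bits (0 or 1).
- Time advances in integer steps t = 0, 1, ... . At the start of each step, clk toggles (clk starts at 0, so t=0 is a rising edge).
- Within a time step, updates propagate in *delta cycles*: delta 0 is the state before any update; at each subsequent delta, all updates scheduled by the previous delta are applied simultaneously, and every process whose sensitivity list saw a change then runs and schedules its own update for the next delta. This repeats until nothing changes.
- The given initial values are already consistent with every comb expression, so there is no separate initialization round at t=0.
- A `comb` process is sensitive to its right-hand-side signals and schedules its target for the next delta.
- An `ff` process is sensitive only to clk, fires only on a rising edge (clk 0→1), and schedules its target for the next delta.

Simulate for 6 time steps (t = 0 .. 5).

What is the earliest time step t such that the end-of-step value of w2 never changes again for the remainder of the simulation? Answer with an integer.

t=0 Δ0: w2=0 w1=1 w3=1 clk=0 w0=0
  Δ1: clk:0→1
  Δ2: w2:0→1, w3:1→0
  Δ3: w0:0→1
  (3Δ to stable)
t=1 Δ0: w2=1 w1=1 w3=0 clk=1 w0=1
  Δ1: clk:1→0
  (1Δ to stable)
t=2 Δ0: w2=1 w1=1 w3=0 clk=0 w0=1
  Δ1: clk:0→1
  Δ2: w2:1→0
  Δ3: w1:1→0
  Δ4: w0:1→0
  (4Δ to stable)
t=3 Δ0: w2=0 w1=0 w3=0 clk=1 w0=0
  Δ1: clk:1→0
  (1Δ to stable)
t=4 Δ0: w2=0 w1=0 w3=0 clk=0 w0=0
  Δ1: clk:0→1
  (1Δ to stable)
t=5 Δ0: w2=0 w1=0 w3=0 clk=1 w0=0
  Δ1: clk:1→0
  (1Δ to stable)

2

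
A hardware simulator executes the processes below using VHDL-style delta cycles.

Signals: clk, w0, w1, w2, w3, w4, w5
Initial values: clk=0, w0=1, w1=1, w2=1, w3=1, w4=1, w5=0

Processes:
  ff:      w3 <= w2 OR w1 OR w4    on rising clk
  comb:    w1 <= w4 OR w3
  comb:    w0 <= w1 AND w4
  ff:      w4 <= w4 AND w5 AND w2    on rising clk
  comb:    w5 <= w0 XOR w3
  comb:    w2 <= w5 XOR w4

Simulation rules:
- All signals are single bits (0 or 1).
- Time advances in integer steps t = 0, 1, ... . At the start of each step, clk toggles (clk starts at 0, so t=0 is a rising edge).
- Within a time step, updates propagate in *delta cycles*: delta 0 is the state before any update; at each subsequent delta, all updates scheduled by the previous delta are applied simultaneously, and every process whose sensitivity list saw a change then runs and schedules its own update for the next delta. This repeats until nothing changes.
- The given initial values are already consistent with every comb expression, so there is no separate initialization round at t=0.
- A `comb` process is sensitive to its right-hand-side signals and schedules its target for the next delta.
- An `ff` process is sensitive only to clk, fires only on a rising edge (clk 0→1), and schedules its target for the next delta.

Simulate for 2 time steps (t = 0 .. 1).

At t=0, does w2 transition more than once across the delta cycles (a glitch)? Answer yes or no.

yes

t0.Δ0 clk=0 w4=1 w0=1 w1=1 w2=1 w3=1 w5=0
t0.Δ1 clk=1 w4=1 w0=1 w1=1 w2=1 w3=1 w5=0
t0.Δ2 clk=1 w4=0 w0=1 w1=1 w2=1 w3=1 w5=0
t0.Δ3 clk=1 w4=0 w0=0 w1=1 w2=0 w3=1 w5=0
t0.Δ4 clk=1 w4=0 w0=0 w1=1 w2=0 w3=1 w5=1
t0.Δ5 clk=1 w4=0 w0=0 w1=1 w2=1 w3=1 w5=1
t1.Δ0 clk=1 w4=0 w0=0 w1=1 w2=1 w3=1 w5=1
t1.Δ1 clk=0 w4=0 w0=0 w1=1 w2=1 w3=1 w5=1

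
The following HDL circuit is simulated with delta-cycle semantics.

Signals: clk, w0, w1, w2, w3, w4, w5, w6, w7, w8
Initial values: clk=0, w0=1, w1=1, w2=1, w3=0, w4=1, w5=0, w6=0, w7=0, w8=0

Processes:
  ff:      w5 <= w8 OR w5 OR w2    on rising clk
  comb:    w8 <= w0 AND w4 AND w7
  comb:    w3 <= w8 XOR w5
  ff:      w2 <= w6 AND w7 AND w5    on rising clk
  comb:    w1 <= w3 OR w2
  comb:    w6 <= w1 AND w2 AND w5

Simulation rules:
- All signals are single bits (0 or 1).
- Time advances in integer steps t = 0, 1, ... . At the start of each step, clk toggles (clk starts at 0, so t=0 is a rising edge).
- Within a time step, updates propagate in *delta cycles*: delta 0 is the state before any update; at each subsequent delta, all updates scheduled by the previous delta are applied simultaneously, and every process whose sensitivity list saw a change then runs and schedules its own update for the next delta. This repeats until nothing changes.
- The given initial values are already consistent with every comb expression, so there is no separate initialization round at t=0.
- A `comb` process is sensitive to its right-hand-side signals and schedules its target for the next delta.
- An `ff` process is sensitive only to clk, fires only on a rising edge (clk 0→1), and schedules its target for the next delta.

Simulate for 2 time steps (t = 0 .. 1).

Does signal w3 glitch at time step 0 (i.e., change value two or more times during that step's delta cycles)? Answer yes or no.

no

[bits: w3,w5,w0,w1,clk,w4,w2,w7,w8,w6]
t=0: Δ0=0011011000 Δ1=0011111000 Δ2=0111110000 Δ3=1110110000 Δ4=1111110000 | 4Δ
t=1: Δ0=1111110000 Δ1=1111010000 | 1Δ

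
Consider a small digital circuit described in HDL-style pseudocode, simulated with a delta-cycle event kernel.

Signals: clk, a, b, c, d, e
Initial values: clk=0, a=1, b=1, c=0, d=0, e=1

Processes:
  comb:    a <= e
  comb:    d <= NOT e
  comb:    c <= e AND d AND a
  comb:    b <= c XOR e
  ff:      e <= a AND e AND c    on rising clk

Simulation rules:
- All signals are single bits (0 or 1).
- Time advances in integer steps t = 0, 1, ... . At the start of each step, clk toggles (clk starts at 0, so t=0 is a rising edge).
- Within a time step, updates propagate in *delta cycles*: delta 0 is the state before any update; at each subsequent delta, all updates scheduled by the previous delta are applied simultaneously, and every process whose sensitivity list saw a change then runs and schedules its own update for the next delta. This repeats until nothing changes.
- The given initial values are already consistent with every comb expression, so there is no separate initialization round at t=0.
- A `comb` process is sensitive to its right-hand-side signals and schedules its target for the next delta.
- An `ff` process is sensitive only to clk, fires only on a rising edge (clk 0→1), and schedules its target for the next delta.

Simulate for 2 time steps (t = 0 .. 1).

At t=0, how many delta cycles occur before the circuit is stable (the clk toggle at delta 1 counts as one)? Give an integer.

t0.Δ0 c=0 d=0 clk=0 a=1 e=1 b=1
t0.Δ1 c=0 d=0 clk=1 a=1 e=1 b=1
t0.Δ2 c=0 d=0 clk=1 a=1 e=0 b=1
t0.Δ3 c=0 d=1 clk=1 a=0 e=0 b=0
t1.Δ0 c=0 d=1 clk=1 a=0 e=0 b=0
t1.Δ1 c=0 d=1 clk=0 a=0 e=0 b=0

3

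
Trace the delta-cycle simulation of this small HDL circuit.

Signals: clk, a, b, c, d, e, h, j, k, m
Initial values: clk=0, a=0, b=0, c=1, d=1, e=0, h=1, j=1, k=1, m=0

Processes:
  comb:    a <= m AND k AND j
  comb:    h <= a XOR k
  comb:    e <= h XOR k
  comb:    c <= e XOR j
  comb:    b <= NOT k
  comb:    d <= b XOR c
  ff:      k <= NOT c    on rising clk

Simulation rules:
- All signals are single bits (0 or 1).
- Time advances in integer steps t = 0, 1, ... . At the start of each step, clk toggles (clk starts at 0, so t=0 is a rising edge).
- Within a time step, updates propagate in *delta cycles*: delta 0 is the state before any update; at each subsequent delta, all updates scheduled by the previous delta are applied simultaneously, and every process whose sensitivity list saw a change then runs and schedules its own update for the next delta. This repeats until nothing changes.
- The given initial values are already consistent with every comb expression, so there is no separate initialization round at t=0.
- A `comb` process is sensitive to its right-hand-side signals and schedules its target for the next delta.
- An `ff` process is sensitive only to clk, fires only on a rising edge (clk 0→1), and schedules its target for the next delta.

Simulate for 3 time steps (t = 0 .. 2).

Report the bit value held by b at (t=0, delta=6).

t0.Δ0 k=1 b=0 c=1 h=1 e=0 a=0 m=0 j=1 clk=0 d=1
t0.Δ1 k=1 b=0 c=1 h=1 e=0 a=0 m=0 j=1 clk=1 d=1
t0.Δ2 k=0 b=0 c=1 h=1 e=0 a=0 m=0 j=1 clk=1 d=1
t0.Δ3 k=0 b=1 c=1 h=0 e=1 a=0 m=0 j=1 clk=1 d=1
t0.Δ4 k=0 b=1 c=0 h=0 e=0 a=0 m=0 j=1 clk=1 d=0
t0.Δ5 k=0 b=1 c=1 h=0 e=0 a=0 m=0 j=1 clk=1 d=1
t0.Δ6 k=0 b=1 c=1 h=0 e=0 a=0 m=0 j=1 clk=1 d=0
t1.Δ0 k=0 b=1 c=1 h=0 e=0 a=0 m=0 j=1 clk=1 d=0
t1.Δ1 k=0 b=1 c=1 h=0 e=0 a=0 m=0 j=1 clk=0 d=0
t2.Δ0 k=0 b=1 c=1 h=0 e=0 a=0 m=0 j=1 clk=0 d=0
t2.Δ1 k=0 b=1 c=1 h=0 e=0 a=0 m=0 j=1 clk=1 d=0

1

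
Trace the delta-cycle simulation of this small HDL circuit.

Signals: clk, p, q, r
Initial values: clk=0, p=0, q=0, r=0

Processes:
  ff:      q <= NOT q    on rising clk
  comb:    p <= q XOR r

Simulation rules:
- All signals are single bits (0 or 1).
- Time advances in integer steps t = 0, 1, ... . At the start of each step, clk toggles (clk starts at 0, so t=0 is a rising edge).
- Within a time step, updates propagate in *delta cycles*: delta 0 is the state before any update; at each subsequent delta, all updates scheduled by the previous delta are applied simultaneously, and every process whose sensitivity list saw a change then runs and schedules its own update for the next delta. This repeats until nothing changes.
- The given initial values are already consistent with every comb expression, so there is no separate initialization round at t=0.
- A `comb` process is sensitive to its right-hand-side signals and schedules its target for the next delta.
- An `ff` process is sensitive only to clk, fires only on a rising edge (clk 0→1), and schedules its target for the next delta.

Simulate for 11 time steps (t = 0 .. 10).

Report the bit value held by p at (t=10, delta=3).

0

t=0 Δ0: clk=0 r=0 p=0 q=0
  Δ1: clk:0→1
  Δ2: q:0→1
  Δ3: p:0→1
  (3Δ to stable)
t=1 Δ0: clk=1 r=0 p=1 q=1
  Δ1: clk:1→0
  (1Δ to stable)
t=2 Δ0: clk=0 r=0 p=1 q=1
  Δ1: clk:0→1
  Δ2: q:1→0
  Δ3: p:1→0
  (3Δ to stable)
t=3 Δ0: clk=1 r=0 p=0 q=0
  Δ1: clk:1→0
  (1Δ to stable)
t=4 Δ0: clk=0 r=0 p=0 q=0
  Δ1: clk:0→1
  Δ2: q:0→1
  Δ3: p:0→1
  (3Δ to stable)
t=5 Δ0: clk=1 r=0 p=1 q=1
  Δ1: clk:1→0
  (1Δ to stable)
t=6 Δ0: clk=0 r=0 p=1 q=1
  Δ1: clk:0→1
  Δ2: q:1→0
  Δ3: p:1→0
  (3Δ to stable)
t=7 Δ0: clk=1 r=0 p=0 q=0
  Δ1: clk:1→0
  (1Δ to stable)
t=8 Δ0: clk=0 r=0 p=0 q=0
  Δ1: clk:0→1
  Δ2: q:0→1
  Δ3: p:0→1
  (3Δ to stable)
t=9 Δ0: clk=1 r=0 p=1 q=1
  Δ1: clk:1→0
  (1Δ to stable)
t=10 Δ0: clk=0 r=0 p=1 q=1
  Δ1: clk:0→1
  Δ2: q:1→0
  Δ3: p:1→0
  (3Δ to stable)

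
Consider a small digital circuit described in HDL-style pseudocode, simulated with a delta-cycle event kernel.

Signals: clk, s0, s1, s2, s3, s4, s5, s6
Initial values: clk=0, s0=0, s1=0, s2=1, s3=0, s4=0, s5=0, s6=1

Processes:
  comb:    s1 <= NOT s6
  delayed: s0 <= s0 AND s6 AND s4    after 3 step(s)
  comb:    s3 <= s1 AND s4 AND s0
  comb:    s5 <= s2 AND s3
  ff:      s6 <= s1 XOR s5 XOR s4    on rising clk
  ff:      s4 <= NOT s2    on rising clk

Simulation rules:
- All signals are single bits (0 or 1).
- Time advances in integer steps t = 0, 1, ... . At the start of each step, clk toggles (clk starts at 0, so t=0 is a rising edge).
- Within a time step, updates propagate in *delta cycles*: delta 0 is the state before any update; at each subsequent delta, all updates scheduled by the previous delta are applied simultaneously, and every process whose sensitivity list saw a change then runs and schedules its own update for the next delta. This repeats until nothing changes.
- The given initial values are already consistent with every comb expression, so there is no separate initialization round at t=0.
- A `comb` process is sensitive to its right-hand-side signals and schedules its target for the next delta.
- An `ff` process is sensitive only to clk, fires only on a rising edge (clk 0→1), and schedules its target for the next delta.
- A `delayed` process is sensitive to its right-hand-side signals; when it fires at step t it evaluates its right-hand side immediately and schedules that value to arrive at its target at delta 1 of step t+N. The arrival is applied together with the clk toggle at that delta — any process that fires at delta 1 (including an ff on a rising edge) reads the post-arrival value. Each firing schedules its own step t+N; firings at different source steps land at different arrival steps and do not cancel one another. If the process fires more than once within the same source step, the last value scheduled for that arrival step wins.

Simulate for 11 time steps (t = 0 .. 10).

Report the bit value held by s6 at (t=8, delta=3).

[bits: s5,s4,s2,clk,s1,s6,s3,s0]
t=0: Δ0=00100100 Δ1=00110100 Δ2=00110000 Δ3=00111000 | 3Δ
t=1: Δ0=00111000 Δ1=00101000 | 1Δ
t=2: Δ0=00101000 Δ1=00111000 Δ2=00111100 Δ3=00110100 | 3Δ
t=3: Δ0=00110100 Δ1=00100100 | 1Δ
t=4: Δ0=00100100 Δ1=00110100 Δ2=00110000 Δ3=00111000 | 3Δ
t=5: Δ0=00111000 Δ1=00101000 | 1Δ
t=6: Δ0=00101000 Δ1=00111000 Δ2=00111100 Δ3=00110100 | 3Δ
t=7: Δ0=00110100 Δ1=00100100 | 1Δ
t=8: Δ0=00100100 Δ1=00110100 Δ2=00110000 Δ3=00111000 | 3Δ
t=9: Δ0=00111000 Δ1=00101000 | 1Δ
t=10: Δ0=00101000 Δ1=00111000 Δ2=00111100 Δ3=00110100 | 3Δ

0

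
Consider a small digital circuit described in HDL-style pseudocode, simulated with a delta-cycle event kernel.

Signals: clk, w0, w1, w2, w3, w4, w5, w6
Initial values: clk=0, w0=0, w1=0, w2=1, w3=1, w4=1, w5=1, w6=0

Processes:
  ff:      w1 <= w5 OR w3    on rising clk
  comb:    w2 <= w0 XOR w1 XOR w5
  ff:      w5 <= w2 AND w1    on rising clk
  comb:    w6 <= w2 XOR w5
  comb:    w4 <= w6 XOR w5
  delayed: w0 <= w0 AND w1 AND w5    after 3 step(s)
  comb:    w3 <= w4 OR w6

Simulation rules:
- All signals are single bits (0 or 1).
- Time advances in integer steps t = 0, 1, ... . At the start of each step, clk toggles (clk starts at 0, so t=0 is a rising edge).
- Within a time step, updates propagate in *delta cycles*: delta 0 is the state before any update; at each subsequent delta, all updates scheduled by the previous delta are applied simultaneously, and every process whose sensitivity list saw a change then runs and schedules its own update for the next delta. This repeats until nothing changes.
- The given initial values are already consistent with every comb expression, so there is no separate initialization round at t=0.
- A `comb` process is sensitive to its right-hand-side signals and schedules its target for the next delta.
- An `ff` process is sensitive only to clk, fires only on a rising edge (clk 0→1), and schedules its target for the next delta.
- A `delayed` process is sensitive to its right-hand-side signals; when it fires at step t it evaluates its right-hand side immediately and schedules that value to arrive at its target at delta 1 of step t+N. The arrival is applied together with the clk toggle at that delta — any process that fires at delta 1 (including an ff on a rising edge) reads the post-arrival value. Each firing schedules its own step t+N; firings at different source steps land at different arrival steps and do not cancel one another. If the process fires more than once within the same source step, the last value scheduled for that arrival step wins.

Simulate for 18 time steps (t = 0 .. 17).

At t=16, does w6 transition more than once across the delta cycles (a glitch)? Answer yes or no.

yes

t=0 Δ0: w2=1 w3=1 w1=0 clk=0 w5=1 w0=0 w4=1 w6=0
  Δ1: clk:0→1
  Δ2: w1:0→1, w5:1→0
  Δ3: w4:1→0, w6:0→1
  Δ4: w4:0→1
  (4Δ to stable)
t=1 Δ0: w2=1 w3=1 w1=1 clk=1 w5=0 w0=0 w4=1 w6=1
  Δ1: clk:1→0
  (1Δ to stable)
t=2 Δ0: w2=1 w3=1 w1=1 clk=0 w5=0 w0=0 w4=1 w6=1
  Δ1: clk:0→1
  Δ2: w5:0→1
  Δ3: w2:1→0, w4:1→0, w6:1→0
  Δ4: w3:1→0, w4:0→1, w6:0→1
  Δ5: w3:0→1, w4:1→0
  (5Δ to stable)
t=3 Δ0: w2=0 w3=1 w1=1 clk=1 w5=1 w0=0 w4=0 w6=1
  Δ1: clk:1→0
  (1Δ to stable)
t=4 Δ0: w2=0 w3=1 w1=1 clk=0 w5=1 w0=0 w4=0 w6=1
  Δ1: clk:0→1
  Δ2: w5:1→0
  Δ3: w2:0→1, w4:0→1, w6:1→0
  Δ4: w4:1→0, w6:0→1
  Δ5: w4:0→1
  (5Δ to stable)
t=5 Δ0: w2=1 w3=1 w1=1 clk=1 w5=0 w0=0 w4=1 w6=1
  Δ1: clk:1→0
  (1Δ to stable)
t=6 Δ0: w2=1 w3=1 w1=1 clk=0 w5=0 w0=0 w4=1 w6=1
  Δ1: clk:0→1
  Δ2: w5:0→1
  Δ3: w2:1→0, w4:1→0, w6:1→0
  Δ4: w3:1→0, w4:0→1, w6:0→1
  Δ5: w3:0→1, w4:1→0
  (5Δ to stable)
t=7 Δ0: w2=0 w3=1 w1=1 clk=1 w5=1 w0=0 w4=0 w6=1
  Δ1: clk:1→0
  (1Δ to stable)
t=8 Δ0: w2=0 w3=1 w1=1 clk=0 w5=1 w0=0 w4=0 w6=1
  Δ1: clk:0→1
  Δ2: w5:1→0
  Δ3: w2:0→1, w4:0→1, w6:1→0
  Δ4: w4:1→0, w6:0→1
  Δ5: w4:0→1
  (5Δ to stable)
t=9 Δ0: w2=1 w3=1 w1=1 clk=1 w5=0 w0=0 w4=1 w6=1
  Δ1: clk:1→0
  (1Δ to stable)
t=10 Δ0: w2=1 w3=1 w1=1 clk=0 w5=0 w0=0 w4=1 w6=1
  Δ1: clk:0→1
  Δ2: w5:0→1
  Δ3: w2:1→0, w4:1→0, w6:1→0
  Δ4: w3:1→0, w4:0→1, w6:0→1
  Δ5: w3:0→1, w4:1→0
  (5Δ to stable)
t=11 Δ0: w2=0 w3=1 w1=1 clk=1 w5=1 w0=0 w4=0 w6=1
  Δ1: clk:1→0
  (1Δ to stable)
t=12 Δ0: w2=0 w3=1 w1=1 clk=0 w5=1 w0=0 w4=0 w6=1
  Δ1: clk:0→1
  Δ2: w5:1→0
  Δ3: w2:0→1, w4:0→1, w6:1→0
  Δ4: w4:1→0, w6:0→1
  Δ5: w4:0→1
  (5Δ to stable)
t=13 Δ0: w2=1 w3=1 w1=1 clk=1 w5=0 w0=0 w4=1 w6=1
  Δ1: clk:1→0
  (1Δ to stable)
t=14 Δ0: w2=1 w3=1 w1=1 clk=0 w5=0 w0=0 w4=1 w6=1
  Δ1: clk:0→1
  Δ2: w5:0→1
  Δ3: w2:1→0, w4:1→0, w6:1→0
  Δ4: w3:1→0, w4:0→1, w6:0→1
  Δ5: w3:0→1, w4:1→0
  (5Δ to stable)
t=15 Δ0: w2=0 w3=1 w1=1 clk=1 w5=1 w0=0 w4=0 w6=1
  Δ1: clk:1→0
  (1Δ to stable)
t=16 Δ0: w2=0 w3=1 w1=1 clk=0 w5=1 w0=0 w4=0 w6=1
  Δ1: clk:0→1
  Δ2: w5:1→0
  Δ3: w2:0→1, w4:0→1, w6:1→0
  Δ4: w4:1→0, w6:0→1
  Δ5: w4:0→1
  (5Δ to stable)
t=17 Δ0: w2=1 w3=1 w1=1 clk=1 w5=0 w0=0 w4=1 w6=1
  Δ1: clk:1→0
  (1Δ to stable)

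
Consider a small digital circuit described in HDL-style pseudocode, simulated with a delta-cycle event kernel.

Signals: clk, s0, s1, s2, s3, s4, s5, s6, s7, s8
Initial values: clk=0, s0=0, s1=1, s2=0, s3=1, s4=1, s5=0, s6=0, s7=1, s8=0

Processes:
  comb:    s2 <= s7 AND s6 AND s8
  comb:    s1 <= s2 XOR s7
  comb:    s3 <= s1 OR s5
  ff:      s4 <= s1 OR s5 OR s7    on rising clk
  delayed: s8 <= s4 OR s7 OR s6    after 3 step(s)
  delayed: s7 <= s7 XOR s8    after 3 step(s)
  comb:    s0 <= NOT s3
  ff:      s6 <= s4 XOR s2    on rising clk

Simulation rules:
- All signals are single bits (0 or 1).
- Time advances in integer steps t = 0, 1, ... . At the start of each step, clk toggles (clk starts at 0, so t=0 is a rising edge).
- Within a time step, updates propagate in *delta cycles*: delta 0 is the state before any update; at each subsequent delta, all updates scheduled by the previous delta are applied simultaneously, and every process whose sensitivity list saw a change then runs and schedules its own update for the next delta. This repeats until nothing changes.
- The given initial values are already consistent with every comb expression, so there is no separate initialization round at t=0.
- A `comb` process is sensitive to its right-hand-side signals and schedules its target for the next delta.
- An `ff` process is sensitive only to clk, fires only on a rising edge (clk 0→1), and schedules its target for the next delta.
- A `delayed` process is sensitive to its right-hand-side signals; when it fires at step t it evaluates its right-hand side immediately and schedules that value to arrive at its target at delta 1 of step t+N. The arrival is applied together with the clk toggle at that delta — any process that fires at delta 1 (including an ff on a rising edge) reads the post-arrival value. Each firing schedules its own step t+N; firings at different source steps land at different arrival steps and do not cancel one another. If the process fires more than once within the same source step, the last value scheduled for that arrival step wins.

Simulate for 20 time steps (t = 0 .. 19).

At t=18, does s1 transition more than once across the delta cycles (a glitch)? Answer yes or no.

t0.Δ0 s5=0 s0=0 s8=0 clk=0 s7=1 s6=0 s4=1 s3=1 s2=0 s1=1
t0.Δ1 s5=0 s0=0 s8=0 clk=1 s7=1 s6=0 s4=1 s3=1 s2=0 s1=1
t0.Δ2 s5=0 s0=0 s8=0 clk=1 s7=1 s6=1 s4=1 s3=1 s2=0 s1=1
t1.Δ0 s5=0 s0=0 s8=0 clk=1 s7=1 s6=1 s4=1 s3=1 s2=0 s1=1
t1.Δ1 s5=0 s0=0 s8=0 clk=0 s7=1 s6=1 s4=1 s3=1 s2=0 s1=1
t2.Δ0 s5=0 s0=0 s8=0 clk=0 s7=1 s6=1 s4=1 s3=1 s2=0 s1=1
t2.Δ1 s5=0 s0=0 s8=0 clk=1 s7=1 s6=1 s4=1 s3=1 s2=0 s1=1
t3.Δ0 s5=0 s0=0 s8=0 clk=1 s7=1 s6=1 s4=1 s3=1 s2=0 s1=1
t3.Δ1 s5=0 s0=0 s8=1 clk=0 s7=1 s6=1 s4=1 s3=1 s2=0 s1=1
t3.Δ2 s5=0 s0=0 s8=1 clk=0 s7=1 s6=1 s4=1 s3=1 s2=1 s1=1
t3.Δ3 s5=0 s0=0 s8=1 clk=0 s7=1 s6=1 s4=1 s3=1 s2=1 s1=0
t3.Δ4 s5=0 s0=0 s8=1 clk=0 s7=1 s6=1 s4=1 s3=0 s2=1 s1=0
t3.Δ5 s5=0 s0=1 s8=1 clk=0 s7=1 s6=1 s4=1 s3=0 s2=1 s1=0
t4.Δ0 s5=0 s0=1 s8=1 clk=0 s7=1 s6=1 s4=1 s3=0 s2=1 s1=0
t4.Δ1 s5=0 s0=1 s8=1 clk=1 s7=1 s6=1 s4=1 s3=0 s2=1 s1=0
t4.Δ2 s5=0 s0=1 s8=1 clk=1 s7=1 s6=0 s4=1 s3=0 s2=1 s1=0
t4.Δ3 s5=0 s0=1 s8=1 clk=1 s7=1 s6=0 s4=1 s3=0 s2=0 s1=0
t4.Δ4 s5=0 s0=1 s8=1 clk=1 s7=1 s6=0 s4=1 s3=0 s2=0 s1=1
t4.Δ5 s5=0 s0=1 s8=1 clk=1 s7=1 s6=0 s4=1 s3=1 s2=0 s1=1
t4.Δ6 s5=0 s0=0 s8=1 clk=1 s7=1 s6=0 s4=1 s3=1 s2=0 s1=1
t5.Δ0 s5=0 s0=0 s8=1 clk=1 s7=1 s6=0 s4=1 s3=1 s2=0 s1=1
t5.Δ1 s5=0 s0=0 s8=1 clk=0 s7=1 s6=0 s4=1 s3=1 s2=0 s1=1
t6.Δ0 s5=0 s0=0 s8=1 clk=0 s7=1 s6=0 s4=1 s3=1 s2=0 s1=1
t6.Δ1 s5=0 s0=0 s8=1 clk=1 s7=0 s6=0 s4=1 s3=1 s2=0 s1=1
t6.Δ2 s5=0 s0=0 s8=1 clk=1 s7=0 s6=1 s4=1 s3=1 s2=0 s1=0
t6.Δ3 s5=0 s0=0 s8=1 clk=1 s7=0 s6=1 s4=1 s3=0 s2=0 s1=0
t6.Δ4 s5=0 s0=1 s8=1 clk=1 s7=0 s6=1 s4=1 s3=0 s2=0 s1=0
t7.Δ0 s5=0 s0=1 s8=1 clk=1 s7=0 s6=1 s4=1 s3=0 s2=0 s1=0
t7.Δ1 s5=0 s0=1 s8=1 clk=0 s7=0 s6=1 s4=1 s3=0 s2=0 s1=0
t8.Δ0 s5=0 s0=1 s8=1 clk=0 s7=0 s6=1 s4=1 s3=0 s2=0 s1=0
t8.Δ1 s5=0 s0=1 s8=1 clk=1 s7=0 s6=1 s4=1 s3=0 s2=0 s1=0
t8.Δ2 s5=0 s0=1 s8=1 clk=1 s7=0 s6=1 s4=0 s3=0 s2=0 s1=0
t9.Δ0 s5=0 s0=1 s8=1 clk=1 s7=0 s6=1 s4=0 s3=0 s2=0 s1=0
t9.Δ1 s5=0 s0=1 s8=1 clk=0 s7=1 s6=1 s4=0 s3=0 s2=0 s1=0
t9.Δ2 s5=0 s0=1 s8=1 clk=0 s7=1 s6=1 s4=0 s3=0 s2=1 s1=1
t9.Δ3 s5=0 s0=1 s8=1 clk=0 s7=1 s6=1 s4=0 s3=1 s2=1 s1=0
t9.Δ4 s5=0 s0=0 s8=1 clk=0 s7=1 s6=1 s4=0 s3=0 s2=1 s1=0
t9.Δ5 s5=0 s0=1 s8=1 clk=0 s7=1 s6=1 s4=0 s3=0 s2=1 s1=0
t10.Δ0 s5=0 s0=1 s8=1 clk=0 s7=1 s6=1 s4=0 s3=0 s2=1 s1=0
t10.Δ1 s5=0 s0=1 s8=1 clk=1 s7=1 s6=1 s4=0 s3=0 s2=1 s1=0
t10.Δ2 s5=0 s0=1 s8=1 clk=1 s7=1 s6=1 s4=1 s3=0 s2=1 s1=0
t11.Δ0 s5=0 s0=1 s8=1 clk=1 s7=1 s6=1 s4=1 s3=0 s2=1 s1=0
t11.Δ1 s5=0 s0=1 s8=1 clk=0 s7=1 s6=1 s4=1 s3=0 s2=1 s1=0
t12.Δ0 s5=0 s0=1 s8=1 clk=0 s7=1 s6=1 s4=1 s3=0 s2=1 s1=0
t12.Δ1 s5=0 s0=1 s8=1 clk=1 s7=0 s6=1 s4=1 s3=0 s2=1 s1=0
t12.Δ2 s5=0 s0=1 s8=1 clk=1 s7=0 s6=0 s4=0 s3=0 s2=0 s1=1
t12.Δ3 s5=0 s0=1 s8=1 clk=1 s7=0 s6=0 s4=0 s3=1 s2=0 s1=0
t12.Δ4 s5=0 s0=0 s8=1 clk=1 s7=0 s6=0 s4=0 s3=0 s2=0 s1=0
t12.Δ5 s5=0 s0=1 s8=1 clk=1 s7=0 s6=0 s4=0 s3=0 s2=0 s1=0
t13.Δ0 s5=0 s0=1 s8=1 clk=1 s7=0 s6=0 s4=0 s3=0 s2=0 s1=0
t13.Δ1 s5=0 s0=1 s8=1 clk=0 s7=0 s6=0 s4=0 s3=0 s2=0 s1=0
t14.Δ0 s5=0 s0=1 s8=1 clk=0 s7=0 s6=0 s4=0 s3=0 s2=0 s1=0
t14.Δ1 s5=0 s0=1 s8=1 clk=1 s7=0 s6=0 s4=0 s3=0 s2=0 s1=0
t15.Δ0 s5=0 s0=1 s8=1 clk=1 s7=0 s6=0 s4=0 s3=0 s2=0 s1=0
t15.Δ1 s5=0 s0=1 s8=0 clk=0 s7=1 s6=0 s4=0 s3=0 s2=0 s1=0
t15.Δ2 s5=0 s0=1 s8=0 clk=0 s7=1 s6=0 s4=0 s3=0 s2=0 s1=1
t15.Δ3 s5=0 s0=1 s8=0 clk=0 s7=1 s6=0 s4=0 s3=1 s2=0 s1=1
t15.Δ4 s5=0 s0=0 s8=0 clk=0 s7=1 s6=0 s4=0 s3=1 s2=0 s1=1
t16.Δ0 s5=0 s0=0 s8=0 clk=0 s7=1 s6=0 s4=0 s3=1 s2=0 s1=1
t16.Δ1 s5=0 s0=0 s8=0 clk=1 s7=1 s6=0 s4=0 s3=1 s2=0 s1=1
t16.Δ2 s5=0 s0=0 s8=0 clk=1 s7=1 s6=0 s4=1 s3=1 s2=0 s1=1
t17.Δ0 s5=0 s0=0 s8=0 clk=1 s7=1 s6=0 s4=1 s3=1 s2=0 s1=1
t17.Δ1 s5=0 s0=0 s8=0 clk=0 s7=1 s6=0 s4=1 s3=1 s2=0 s1=1
t18.Δ0 s5=0 s0=0 s8=0 clk=0 s7=1 s6=0 s4=1 s3=1 s2=0 s1=1
t18.Δ1 s5=0 s0=0 s8=1 clk=1 s7=1 s6=0 s4=1 s3=1 s2=0 s1=1
t18.Δ2 s5=0 s0=0 s8=1 clk=1 s7=1 s6=1 s4=1 s3=1 s2=0 s1=1
t18.Δ3 s5=0 s0=0 s8=1 clk=1 s7=1 s6=1 s4=1 s3=1 s2=1 s1=1
t18.Δ4 s5=0 s0=0 s8=1 clk=1 s7=1 s6=1 s4=1 s3=1 s2=1 s1=0
t18.Δ5 s5=0 s0=0 s8=1 clk=1 s7=1 s6=1 s4=1 s3=0 s2=1 s1=0
t18.Δ6 s5=0 s0=1 s8=1 clk=1 s7=1 s6=1 s4=1 s3=0 s2=1 s1=0
t19.Δ0 s5=0 s0=1 s8=1 clk=1 s7=1 s6=1 s4=1 s3=0 s2=1 s1=0
t19.Δ1 s5=0 s0=1 s8=1 clk=0 s7=1 s6=1 s4=1 s3=0 s2=1 s1=0

no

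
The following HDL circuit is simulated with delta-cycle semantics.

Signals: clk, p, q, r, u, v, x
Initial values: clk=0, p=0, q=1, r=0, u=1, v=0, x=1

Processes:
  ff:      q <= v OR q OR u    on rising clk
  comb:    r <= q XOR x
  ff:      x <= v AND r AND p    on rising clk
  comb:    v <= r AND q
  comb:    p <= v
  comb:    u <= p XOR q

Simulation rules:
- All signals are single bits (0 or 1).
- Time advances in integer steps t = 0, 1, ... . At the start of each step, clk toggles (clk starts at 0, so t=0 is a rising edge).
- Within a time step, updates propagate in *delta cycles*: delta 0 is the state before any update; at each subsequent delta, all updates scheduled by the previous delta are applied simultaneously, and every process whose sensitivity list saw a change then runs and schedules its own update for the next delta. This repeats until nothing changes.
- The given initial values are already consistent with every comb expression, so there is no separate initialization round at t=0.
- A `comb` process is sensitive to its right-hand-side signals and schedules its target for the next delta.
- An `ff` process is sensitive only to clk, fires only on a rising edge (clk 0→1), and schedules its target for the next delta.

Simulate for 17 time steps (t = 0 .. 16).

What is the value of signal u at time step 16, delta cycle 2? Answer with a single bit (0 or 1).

[bits: v,p,clk,q,r,x,u]
t=0: Δ0=0001011 Δ1=0011011 Δ2=0011001 Δ3=0011101 Δ4=1011101 Δ5=1111101 Δ6=1111100 | 6Δ
t=1: Δ0=1111100 Δ1=1101100 | 1Δ
t=2: Δ0=1101100 Δ1=1111100 Δ2=1111110 Δ3=1111010 Δ4=0111010 Δ5=0011010 Δ6=0011011 | 6Δ
t=3: Δ0=0011011 Δ1=0001011 | 1Δ
t=4: Δ0=0001011 Δ1=0011011 Δ2=0011001 Δ3=0011101 Δ4=1011101 Δ5=1111101 Δ6=1111100 | 6Δ
t=5: Δ0=1111100 Δ1=1101100 | 1Δ
t=6: Δ0=1101100 Δ1=1111100 Δ2=1111110 Δ3=1111010 Δ4=0111010 Δ5=0011010 Δ6=0011011 | 6Δ
t=7: Δ0=0011011 Δ1=0001011 | 1Δ
t=8: Δ0=0001011 Δ1=0011011 Δ2=0011001 Δ3=0011101 Δ4=1011101 Δ5=1111101 Δ6=1111100 | 6Δ
t=9: Δ0=1111100 Δ1=1101100 | 1Δ
t=10: Δ0=1101100 Δ1=1111100 Δ2=1111110 Δ3=1111010 Δ4=0111010 Δ5=0011010 Δ6=0011011 | 6Δ
t=11: Δ0=0011011 Δ1=0001011 | 1Δ
t=12: Δ0=0001011 Δ1=0011011 Δ2=0011001 Δ3=0011101 Δ4=1011101 Δ5=1111101 Δ6=1111100 | 6Δ
t=13: Δ0=1111100 Δ1=1101100 | 1Δ
t=14: Δ0=1101100 Δ1=1111100 Δ2=1111110 Δ3=1111010 Δ4=0111010 Δ5=0011010 Δ6=0011011 | 6Δ
t=15: Δ0=0011011 Δ1=0001011 | 1Δ
t=16: Δ0=0001011 Δ1=0011011 Δ2=0011001 Δ3=0011101 Δ4=1011101 Δ5=1111101 Δ6=1111100 | 6Δ

1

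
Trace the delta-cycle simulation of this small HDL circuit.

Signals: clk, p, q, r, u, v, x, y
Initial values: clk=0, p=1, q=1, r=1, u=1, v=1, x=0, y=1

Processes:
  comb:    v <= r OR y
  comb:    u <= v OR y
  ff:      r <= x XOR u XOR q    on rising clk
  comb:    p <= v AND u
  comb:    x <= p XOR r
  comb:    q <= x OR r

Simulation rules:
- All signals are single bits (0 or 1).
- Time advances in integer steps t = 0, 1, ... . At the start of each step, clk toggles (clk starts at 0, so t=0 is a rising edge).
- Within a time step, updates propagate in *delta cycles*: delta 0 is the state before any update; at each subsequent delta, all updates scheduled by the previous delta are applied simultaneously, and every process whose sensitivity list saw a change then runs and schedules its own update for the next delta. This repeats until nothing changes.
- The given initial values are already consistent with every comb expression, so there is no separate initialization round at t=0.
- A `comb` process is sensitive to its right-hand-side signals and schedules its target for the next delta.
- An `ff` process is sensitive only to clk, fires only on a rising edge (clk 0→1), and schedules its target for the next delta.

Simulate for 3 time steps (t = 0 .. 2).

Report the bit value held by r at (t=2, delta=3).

1

t=0 Δ0: y=1 p=1 v=1 r=1 x=0 q=1 u=1 clk=0
  Δ1: clk:0→1
  Δ2: r:1→0
  Δ3: x:0→1, q:1→0
  Δ4: q:0→1
  (4Δ to stable)
t=1 Δ0: y=1 p=1 v=1 r=0 x=1 q=1 u=1 clk=1
  Δ1: clk:1→0
  (1Δ to stable)
t=2 Δ0: y=1 p=1 v=1 r=0 x=1 q=1 u=1 clk=0
  Δ1: clk:0→1
  Δ2: r:0→1
  Δ3: x:1→0
  (3Δ to stable)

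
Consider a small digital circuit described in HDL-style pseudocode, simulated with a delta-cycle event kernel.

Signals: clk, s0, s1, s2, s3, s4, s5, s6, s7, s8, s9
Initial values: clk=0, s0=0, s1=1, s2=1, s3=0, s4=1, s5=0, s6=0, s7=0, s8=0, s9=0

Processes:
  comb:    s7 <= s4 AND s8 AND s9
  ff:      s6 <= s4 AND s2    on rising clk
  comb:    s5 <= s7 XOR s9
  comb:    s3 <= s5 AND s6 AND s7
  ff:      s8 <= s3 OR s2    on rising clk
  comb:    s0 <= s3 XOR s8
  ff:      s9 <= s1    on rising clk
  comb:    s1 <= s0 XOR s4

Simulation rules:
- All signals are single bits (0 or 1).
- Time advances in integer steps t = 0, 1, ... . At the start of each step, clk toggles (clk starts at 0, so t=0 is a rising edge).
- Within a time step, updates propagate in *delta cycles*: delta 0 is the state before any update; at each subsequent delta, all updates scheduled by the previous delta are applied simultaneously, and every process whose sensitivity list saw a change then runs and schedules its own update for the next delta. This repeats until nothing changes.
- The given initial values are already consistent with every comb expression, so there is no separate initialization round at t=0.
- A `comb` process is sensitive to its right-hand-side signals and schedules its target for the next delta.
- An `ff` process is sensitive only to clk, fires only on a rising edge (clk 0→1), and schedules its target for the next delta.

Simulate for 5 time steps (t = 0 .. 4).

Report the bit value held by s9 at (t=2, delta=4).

t0.Δ0 s0=0 s8=0 s1=1 s4=1 s5=0 clk=0 s2=1 s7=0 s9=0 s3=0 s6=0
t0.Δ1 s0=0 s8=0 s1=1 s4=1 s5=0 clk=1 s2=1 s7=0 s9=0 s3=0 s6=0
t0.Δ2 s0=0 s8=1 s1=1 s4=1 s5=0 clk=1 s2=1 s7=0 s9=1 s3=0 s6=1
t0.Δ3 s0=1 s8=1 s1=1 s4=1 s5=1 clk=1 s2=1 s7=1 s9=1 s3=0 s6=1
t0.Δ4 s0=1 s8=1 s1=0 s4=1 s5=0 clk=1 s2=1 s7=1 s9=1 s3=1 s6=1
t0.Δ5 s0=0 s8=1 s1=0 s4=1 s5=0 clk=1 s2=1 s7=1 s9=1 s3=0 s6=1
t0.Δ6 s0=1 s8=1 s1=1 s4=1 s5=0 clk=1 s2=1 s7=1 s9=1 s3=0 s6=1
t0.Δ7 s0=1 s8=1 s1=0 s4=1 s5=0 clk=1 s2=1 s7=1 s9=1 s3=0 s6=1
t1.Δ0 s0=1 s8=1 s1=0 s4=1 s5=0 clk=1 s2=1 s7=1 s9=1 s3=0 s6=1
t1.Δ1 s0=1 s8=1 s1=0 s4=1 s5=0 clk=0 s2=1 s7=1 s9=1 s3=0 s6=1
t2.Δ0 s0=1 s8=1 s1=0 s4=1 s5=0 clk=0 s2=1 s7=1 s9=1 s3=0 s6=1
t2.Δ1 s0=1 s8=1 s1=0 s4=1 s5=0 clk=1 s2=1 s7=1 s9=1 s3=0 s6=1
t2.Δ2 s0=1 s8=1 s1=0 s4=1 s5=0 clk=1 s2=1 s7=1 s9=0 s3=0 s6=1
t2.Δ3 s0=1 s8=1 s1=0 s4=1 s5=1 clk=1 s2=1 s7=0 s9=0 s3=0 s6=1
t2.Δ4 s0=1 s8=1 s1=0 s4=1 s5=0 clk=1 s2=1 s7=0 s9=0 s3=0 s6=1
t3.Δ0 s0=1 s8=1 s1=0 s4=1 s5=0 clk=1 s2=1 s7=0 s9=0 s3=0 s6=1
t3.Δ1 s0=1 s8=1 s1=0 s4=1 s5=0 clk=0 s2=1 s7=0 s9=0 s3=0 s6=1
t4.Δ0 s0=1 s8=1 s1=0 s4=1 s5=0 clk=0 s2=1 s7=0 s9=0 s3=0 s6=1
t4.Δ1 s0=1 s8=1 s1=0 s4=1 s5=0 clk=1 s2=1 s7=0 s9=0 s3=0 s6=1

0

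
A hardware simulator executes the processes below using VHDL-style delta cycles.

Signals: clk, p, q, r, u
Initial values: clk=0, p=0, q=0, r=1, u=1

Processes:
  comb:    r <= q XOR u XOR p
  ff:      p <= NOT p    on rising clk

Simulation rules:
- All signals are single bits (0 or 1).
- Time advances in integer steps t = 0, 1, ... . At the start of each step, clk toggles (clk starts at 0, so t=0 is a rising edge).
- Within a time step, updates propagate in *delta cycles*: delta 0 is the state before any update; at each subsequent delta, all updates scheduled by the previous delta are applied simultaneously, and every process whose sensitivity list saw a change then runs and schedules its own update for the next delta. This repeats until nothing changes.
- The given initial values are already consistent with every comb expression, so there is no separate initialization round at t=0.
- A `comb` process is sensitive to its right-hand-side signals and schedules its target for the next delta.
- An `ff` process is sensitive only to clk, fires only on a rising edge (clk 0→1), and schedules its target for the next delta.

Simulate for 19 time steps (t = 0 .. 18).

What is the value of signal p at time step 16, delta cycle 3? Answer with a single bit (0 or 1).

t0.Δ0 clk=0 u=1 q=0 r=1 p=0
t0.Δ1 clk=1 u=1 q=0 r=1 p=0
t0.Δ2 clk=1 u=1 q=0 r=1 p=1
t0.Δ3 clk=1 u=1 q=0 r=0 p=1
t1.Δ0 clk=1 u=1 q=0 r=0 p=1
t1.Δ1 clk=0 u=1 q=0 r=0 p=1
t2.Δ0 clk=0 u=1 q=0 r=0 p=1
t2.Δ1 clk=1 u=1 q=0 r=0 p=1
t2.Δ2 clk=1 u=1 q=0 r=0 p=0
t2.Δ3 clk=1 u=1 q=0 r=1 p=0
t3.Δ0 clk=1 u=1 q=0 r=1 p=0
t3.Δ1 clk=0 u=1 q=0 r=1 p=0
t4.Δ0 clk=0 u=1 q=0 r=1 p=0
t4.Δ1 clk=1 u=1 q=0 r=1 p=0
t4.Δ2 clk=1 u=1 q=0 r=1 p=1
t4.Δ3 clk=1 u=1 q=0 r=0 p=1
t5.Δ0 clk=1 u=1 q=0 r=0 p=1
t5.Δ1 clk=0 u=1 q=0 r=0 p=1
t6.Δ0 clk=0 u=1 q=0 r=0 p=1
t6.Δ1 clk=1 u=1 q=0 r=0 p=1
t6.Δ2 clk=1 u=1 q=0 r=0 p=0
t6.Δ3 clk=1 u=1 q=0 r=1 p=0
t7.Δ0 clk=1 u=1 q=0 r=1 p=0
t7.Δ1 clk=0 u=1 q=0 r=1 p=0
t8.Δ0 clk=0 u=1 q=0 r=1 p=0
t8.Δ1 clk=1 u=1 q=0 r=1 p=0
t8.Δ2 clk=1 u=1 q=0 r=1 p=1
t8.Δ3 clk=1 u=1 q=0 r=0 p=1
t9.Δ0 clk=1 u=1 q=0 r=0 p=1
t9.Δ1 clk=0 u=1 q=0 r=0 p=1
t10.Δ0 clk=0 u=1 q=0 r=0 p=1
t10.Δ1 clk=1 u=1 q=0 r=0 p=1
t10.Δ2 clk=1 u=1 q=0 r=0 p=0
t10.Δ3 clk=1 u=1 q=0 r=1 p=0
t11.Δ0 clk=1 u=1 q=0 r=1 p=0
t11.Δ1 clk=0 u=1 q=0 r=1 p=0
t12.Δ0 clk=0 u=1 q=0 r=1 p=0
t12.Δ1 clk=1 u=1 q=0 r=1 p=0
t12.Δ2 clk=1 u=1 q=0 r=1 p=1
t12.Δ3 clk=1 u=1 q=0 r=0 p=1
t13.Δ0 clk=1 u=1 q=0 r=0 p=1
t13.Δ1 clk=0 u=1 q=0 r=0 p=1
t14.Δ0 clk=0 u=1 q=0 r=0 p=1
t14.Δ1 clk=1 u=1 q=0 r=0 p=1
t14.Δ2 clk=1 u=1 q=0 r=0 p=0
t14.Δ3 clk=1 u=1 q=0 r=1 p=0
t15.Δ0 clk=1 u=1 q=0 r=1 p=0
t15.Δ1 clk=0 u=1 q=0 r=1 p=0
t16.Δ0 clk=0 u=1 q=0 r=1 p=0
t16.Δ1 clk=1 u=1 q=0 r=1 p=0
t16.Δ2 clk=1 u=1 q=0 r=1 p=1
t16.Δ3 clk=1 u=1 q=0 r=0 p=1
t17.Δ0 clk=1 u=1 q=0 r=0 p=1
t17.Δ1 clk=0 u=1 q=0 r=0 p=1
t18.Δ0 clk=0 u=1 q=0 r=0 p=1
t18.Δ1 clk=1 u=1 q=0 r=0 p=1
t18.Δ2 clk=1 u=1 q=0 r=0 p=0
t18.Δ3 clk=1 u=1 q=0 r=1 p=0

1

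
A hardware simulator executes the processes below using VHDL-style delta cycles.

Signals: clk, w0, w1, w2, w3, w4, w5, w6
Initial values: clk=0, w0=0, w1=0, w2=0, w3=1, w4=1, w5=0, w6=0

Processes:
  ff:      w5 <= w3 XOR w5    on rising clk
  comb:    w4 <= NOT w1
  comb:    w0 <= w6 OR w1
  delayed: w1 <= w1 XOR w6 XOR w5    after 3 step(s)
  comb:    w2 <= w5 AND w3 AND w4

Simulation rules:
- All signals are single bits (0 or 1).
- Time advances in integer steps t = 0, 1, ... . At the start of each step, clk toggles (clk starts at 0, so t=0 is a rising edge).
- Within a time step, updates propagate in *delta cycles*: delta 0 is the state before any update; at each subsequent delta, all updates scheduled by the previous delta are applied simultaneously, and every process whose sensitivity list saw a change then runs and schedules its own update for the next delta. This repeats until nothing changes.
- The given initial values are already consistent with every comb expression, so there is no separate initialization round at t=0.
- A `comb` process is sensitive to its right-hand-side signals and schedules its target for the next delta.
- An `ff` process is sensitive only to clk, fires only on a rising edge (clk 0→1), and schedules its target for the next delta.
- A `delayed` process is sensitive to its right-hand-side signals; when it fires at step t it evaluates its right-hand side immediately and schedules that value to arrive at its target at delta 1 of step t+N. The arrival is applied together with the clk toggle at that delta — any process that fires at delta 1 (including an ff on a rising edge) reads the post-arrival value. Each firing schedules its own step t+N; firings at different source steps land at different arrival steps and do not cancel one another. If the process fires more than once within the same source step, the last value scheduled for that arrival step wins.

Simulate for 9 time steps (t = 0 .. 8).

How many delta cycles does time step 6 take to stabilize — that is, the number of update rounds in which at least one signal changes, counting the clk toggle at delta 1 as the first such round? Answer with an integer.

[bits: w4,w1,w0,clk,w5,w3,w6,w2]
t=0: Δ0=10000100 Δ1=10010100 Δ2=10011100 Δ3=10011101 | 3Δ
t=1: Δ0=10011101 Δ1=10001101 | 1Δ
t=2: Δ0=10001101 Δ1=10011101 Δ2=10010101 Δ3=10010100 | 3Δ
t=3: Δ0=10010100 Δ1=11000100 Δ2=01100100 | 2Δ
t=4: Δ0=01100100 Δ1=01110100 Δ2=01111100 | 2Δ
t=5: Δ0=01111100 Δ1=00101100 Δ2=10001100 Δ3=10001101 | 3Δ
t=6: Δ0=10001101 Δ1=11011101 Δ2=01110101 Δ3=01110100 | 3Δ
t=7: Δ0=01110100 Δ1=00100100 Δ2=10000100 | 2Δ
t=8: Δ0=10000100 Δ1=11010100 Δ2=01111100 | 2Δ

3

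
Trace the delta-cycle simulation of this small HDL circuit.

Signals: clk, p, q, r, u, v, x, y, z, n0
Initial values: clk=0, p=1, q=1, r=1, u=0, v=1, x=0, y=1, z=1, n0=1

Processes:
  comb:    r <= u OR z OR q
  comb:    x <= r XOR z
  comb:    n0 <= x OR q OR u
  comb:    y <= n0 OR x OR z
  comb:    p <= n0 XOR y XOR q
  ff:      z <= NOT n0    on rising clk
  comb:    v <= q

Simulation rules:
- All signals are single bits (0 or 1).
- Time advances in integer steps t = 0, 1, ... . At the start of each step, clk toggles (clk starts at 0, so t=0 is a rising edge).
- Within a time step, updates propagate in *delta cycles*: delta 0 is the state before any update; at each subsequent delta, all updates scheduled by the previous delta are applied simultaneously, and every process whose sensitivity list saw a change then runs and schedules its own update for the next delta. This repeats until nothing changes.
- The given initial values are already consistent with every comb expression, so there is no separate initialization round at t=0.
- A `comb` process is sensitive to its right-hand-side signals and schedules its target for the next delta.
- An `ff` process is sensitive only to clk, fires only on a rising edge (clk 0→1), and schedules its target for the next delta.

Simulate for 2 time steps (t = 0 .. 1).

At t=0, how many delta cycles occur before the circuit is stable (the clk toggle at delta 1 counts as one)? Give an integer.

t=0 Δ0: u=0 n0=1 z=1 q=1 x=0 p=1 clk=0 y=1 v=1 r=1
  Δ1: clk:0→1
  Δ2: z:1→0
  Δ3: x:0→1
  (3Δ to stable)
t=1 Δ0: u=0 n0=1 z=0 q=1 x=1 p=1 clk=1 y=1 v=1 r=1
  Δ1: clk:1→0
  (1Δ to stable)

3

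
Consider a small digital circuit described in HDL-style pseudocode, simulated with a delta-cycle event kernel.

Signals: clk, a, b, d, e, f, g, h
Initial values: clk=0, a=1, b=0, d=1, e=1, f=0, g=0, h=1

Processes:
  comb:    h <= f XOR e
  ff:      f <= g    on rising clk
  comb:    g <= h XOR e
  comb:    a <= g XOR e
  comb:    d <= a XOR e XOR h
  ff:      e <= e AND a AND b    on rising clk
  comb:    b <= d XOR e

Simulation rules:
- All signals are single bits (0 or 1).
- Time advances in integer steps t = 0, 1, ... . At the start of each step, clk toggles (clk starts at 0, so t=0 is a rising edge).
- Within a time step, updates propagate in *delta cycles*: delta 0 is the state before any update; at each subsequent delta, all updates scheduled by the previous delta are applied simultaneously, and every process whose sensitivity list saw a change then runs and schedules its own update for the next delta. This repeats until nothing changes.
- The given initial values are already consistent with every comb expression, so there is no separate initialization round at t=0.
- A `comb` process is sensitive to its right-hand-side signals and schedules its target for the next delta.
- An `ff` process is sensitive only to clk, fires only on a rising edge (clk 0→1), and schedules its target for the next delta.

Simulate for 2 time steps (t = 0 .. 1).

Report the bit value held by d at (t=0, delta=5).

1

t0.Δ0 h=1 g=0 f=0 a=1 b=0 e=1 d=1 clk=0
t0.Δ1 h=1 g=0 f=0 a=1 b=0 e=1 d=1 clk=1
t0.Δ2 h=1 g=0 f=0 a=1 b=0 e=0 d=1 clk=1
t0.Δ3 h=0 g=1 f=0 a=0 b=1 e=0 d=0 clk=1
t0.Δ4 h=0 g=0 f=0 a=1 b=0 e=0 d=0 clk=1
t0.Δ5 h=0 g=0 f=0 a=0 b=0 e=0 d=1 clk=1
t0.Δ6 h=0 g=0 f=0 a=0 b=1 e=0 d=0 clk=1
t0.Δ7 h=0 g=0 f=0 a=0 b=0 e=0 d=0 clk=1
t1.Δ0 h=0 g=0 f=0 a=0 b=0 e=0 d=0 clk=1
t1.Δ1 h=0 g=0 f=0 a=0 b=0 e=0 d=0 clk=0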